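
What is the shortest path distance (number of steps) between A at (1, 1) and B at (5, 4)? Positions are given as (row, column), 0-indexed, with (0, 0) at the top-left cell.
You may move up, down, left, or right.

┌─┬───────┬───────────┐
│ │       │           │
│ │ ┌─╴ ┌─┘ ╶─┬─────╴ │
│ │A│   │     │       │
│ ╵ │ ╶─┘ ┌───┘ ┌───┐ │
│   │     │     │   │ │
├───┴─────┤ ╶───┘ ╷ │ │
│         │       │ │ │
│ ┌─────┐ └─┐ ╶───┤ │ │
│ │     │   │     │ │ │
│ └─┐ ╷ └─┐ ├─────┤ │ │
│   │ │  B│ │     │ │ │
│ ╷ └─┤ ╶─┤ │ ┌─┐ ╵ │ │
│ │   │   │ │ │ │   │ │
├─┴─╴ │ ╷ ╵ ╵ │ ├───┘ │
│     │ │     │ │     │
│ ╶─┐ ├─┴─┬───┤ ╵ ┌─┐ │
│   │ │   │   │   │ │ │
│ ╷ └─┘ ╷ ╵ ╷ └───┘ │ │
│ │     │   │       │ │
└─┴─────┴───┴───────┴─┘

Finding path from (1, 1) to (5, 4):
Path: (1,1) → (0,1) → (0,2) → (0,3) → (1,3) → (1,2) → (2,2) → (2,3) → (2,4) → (1,4) → (1,5) → (0,5) → (0,6) → (0,7) → (0,8) → (0,9) → (0,10) → (1,10) → (1,9) → (1,8) → (1,7) → (2,7) → (2,6) → (2,5) → (3,5) → (3,6) → (3,7) → (3,8) → (2,8) → (2,9) → (3,9) → (4,9) → (5,9) → (6,9) → (6,8) → (5,8) → (5,7) → (5,6) → (6,6) → (7,6) → (7,5) → (7,4) → (6,4) → (6,3) → (5,3) → (5,4)
Distance: 45 steps

Solution:

┌─┬───────┬───────────┐
│ │↱ → ↓  │↱ → → → → ↓│
│ │ ┌─╴ ┌─┘ ╶─┬─────╴ │
│ │A│↓ ↲│↱ ↑  │↓ ← ← ↲│
│ ╵ │ ╶─┘ ┌───┘ ┌───┐ │
│   │↳ → ↑│↓ ← ↲│↱ ↓│ │
├───┴─────┤ ╶───┘ ╷ │ │
│         │↳ → → ↑│↓│ │
│ ┌─────┐ └─┐ ╶───┤ │ │
│ │     │   │     │↓│ │
│ └─┐ ╷ └─┐ ├─────┤ │ │
│   │ │↱ B│ │↓ ← ↰│↓│ │
│ ╷ └─┤ ╶─┤ │ ┌─┐ ╵ │ │
│ │   │↑ ↰│ │↓│ │↑ ↲│ │
├─┴─╴ │ ╷ ╵ ╵ │ ├───┘ │
│     │ │↑ ← ↲│ │     │
│ ╶─┐ ├─┴─┬───┤ ╵ ┌─┐ │
│   │ │   │   │   │ │ │
│ ╷ └─┘ ╷ ╵ ╷ └───┘ │ │
│ │     │   │       │ │
└─┴─────┴───┴───────┴─┘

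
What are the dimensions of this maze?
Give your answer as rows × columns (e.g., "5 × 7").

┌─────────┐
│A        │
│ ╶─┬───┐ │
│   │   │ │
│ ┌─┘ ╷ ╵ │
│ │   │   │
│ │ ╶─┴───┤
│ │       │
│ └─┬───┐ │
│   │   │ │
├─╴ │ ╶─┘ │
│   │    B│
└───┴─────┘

Counting the maze dimensions:
Rows (vertical): 6
Columns (horizontal): 5
Dimensions: 6 × 5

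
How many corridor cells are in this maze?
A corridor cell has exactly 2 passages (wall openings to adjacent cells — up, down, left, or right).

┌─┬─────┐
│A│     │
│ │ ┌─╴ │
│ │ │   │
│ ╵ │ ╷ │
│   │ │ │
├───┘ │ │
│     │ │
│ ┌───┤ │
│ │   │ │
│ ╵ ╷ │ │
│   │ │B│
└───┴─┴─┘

Counting cells with exactly 2 passages:
Total corridor cells: 20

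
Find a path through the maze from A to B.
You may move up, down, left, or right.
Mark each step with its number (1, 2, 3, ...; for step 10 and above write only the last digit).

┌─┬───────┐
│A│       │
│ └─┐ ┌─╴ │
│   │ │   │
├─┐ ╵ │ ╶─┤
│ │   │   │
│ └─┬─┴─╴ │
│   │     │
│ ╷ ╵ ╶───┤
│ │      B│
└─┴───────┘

Finding the shortest path through the maze:
Path length: 18 steps
Directions: down → right → down → right → up → up → right → right → down → left → down → right → down → left → left → down → right → right

Solution:

┌─┬───────┐
│A│  6 7 8│
│ └─┐ ┌─╴ │
│1 2│5│0 9│
├─┐ ╵ │ ╶─┤
│ │3 4│1 2│
│ └─┬─┴─╴ │
│   │5 4 3│
│ ╷ ╵ ╶───┤
│ │  6 7 B│
└─┴───────┘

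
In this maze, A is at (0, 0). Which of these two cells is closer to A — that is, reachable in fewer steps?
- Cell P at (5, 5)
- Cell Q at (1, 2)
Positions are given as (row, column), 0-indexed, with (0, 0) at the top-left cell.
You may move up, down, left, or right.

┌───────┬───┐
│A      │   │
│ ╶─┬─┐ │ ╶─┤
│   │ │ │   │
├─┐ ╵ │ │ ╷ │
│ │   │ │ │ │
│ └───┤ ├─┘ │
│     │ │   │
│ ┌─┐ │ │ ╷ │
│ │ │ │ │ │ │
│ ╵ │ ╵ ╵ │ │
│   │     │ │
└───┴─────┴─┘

Shortest path A → P at (5, 5): 14 steps
Shortest path A → Q at (1, 2): 5 steps

Q is closer (5 steps vs 14 steps).

Path to P:

┌───────┬───┐
│A → → ↓│   │
│ ╶─┬─┐ │ ╶─┤
│   │ │↓│   │
├─┐ ╵ │ │ ╷ │
│ │   │↓│ │ │
│ └───┤ ├─┘ │
│     │↓│↱ ↓│
│ ┌─┐ │ │ ╷ │
│ │ │ │↓│↑│↓│
│ ╵ │ ╵ ╵ │ │
│   │  ↳ ↑│P│
└───┴─────┴─┘

Path to Q:

┌───────┬───┐
│A      │   │
│ ╶─┬─┐ │ ╶─┤
│↳ ↓│Q│ │   │
├─┐ ╵ │ │ ╷ │
│ │↳ ↑│ │ │ │
│ └───┤ ├─┘ │
│     │ │   │
│ ┌─┐ │ │ ╷ │
│ │ │ │ │ │ │
│ ╵ │ ╵ ╵ │ │
│   │     │ │
└───┴─────┴─┘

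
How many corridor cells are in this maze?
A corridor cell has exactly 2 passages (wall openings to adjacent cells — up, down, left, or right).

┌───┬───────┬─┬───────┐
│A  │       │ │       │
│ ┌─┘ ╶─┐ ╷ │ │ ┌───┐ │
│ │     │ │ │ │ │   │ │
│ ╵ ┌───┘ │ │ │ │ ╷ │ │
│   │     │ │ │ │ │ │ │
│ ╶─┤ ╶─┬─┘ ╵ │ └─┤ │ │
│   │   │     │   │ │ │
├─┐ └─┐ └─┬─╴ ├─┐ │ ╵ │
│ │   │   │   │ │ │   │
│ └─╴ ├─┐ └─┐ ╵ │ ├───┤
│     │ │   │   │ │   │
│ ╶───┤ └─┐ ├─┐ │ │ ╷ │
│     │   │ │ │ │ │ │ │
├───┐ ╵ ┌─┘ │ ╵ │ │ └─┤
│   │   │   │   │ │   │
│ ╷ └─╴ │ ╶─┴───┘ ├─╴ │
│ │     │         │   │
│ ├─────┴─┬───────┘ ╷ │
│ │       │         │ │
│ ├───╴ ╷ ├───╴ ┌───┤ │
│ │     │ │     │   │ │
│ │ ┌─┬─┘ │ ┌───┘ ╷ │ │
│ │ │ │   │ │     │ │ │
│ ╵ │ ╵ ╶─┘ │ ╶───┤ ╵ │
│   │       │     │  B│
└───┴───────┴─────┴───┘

Counting cells with exactly 2 passages:
Total corridor cells: 113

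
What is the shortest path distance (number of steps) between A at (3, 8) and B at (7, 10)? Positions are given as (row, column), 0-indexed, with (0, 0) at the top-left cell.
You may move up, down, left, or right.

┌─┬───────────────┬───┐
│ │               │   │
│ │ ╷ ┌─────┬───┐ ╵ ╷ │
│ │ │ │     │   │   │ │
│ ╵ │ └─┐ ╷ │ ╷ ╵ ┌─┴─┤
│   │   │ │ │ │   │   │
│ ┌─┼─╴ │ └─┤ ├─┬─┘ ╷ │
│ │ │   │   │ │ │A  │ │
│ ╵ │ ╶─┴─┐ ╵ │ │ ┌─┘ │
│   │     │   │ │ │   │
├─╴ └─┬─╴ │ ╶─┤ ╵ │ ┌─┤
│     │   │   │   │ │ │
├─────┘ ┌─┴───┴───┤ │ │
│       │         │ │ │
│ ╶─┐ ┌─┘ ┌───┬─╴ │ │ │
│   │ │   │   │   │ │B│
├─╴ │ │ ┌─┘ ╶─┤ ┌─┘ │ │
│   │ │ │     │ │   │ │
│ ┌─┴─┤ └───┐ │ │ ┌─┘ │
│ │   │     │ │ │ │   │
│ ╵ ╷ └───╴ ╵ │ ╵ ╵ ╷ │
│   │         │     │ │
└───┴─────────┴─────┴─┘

Finding path from (3, 8) to (7, 10):
Path: (3,8) → (3,9) → (2,9) → (2,10) → (3,10) → (4,10) → (4,9) → (5,9) → (6,9) → (7,9) → (8,9) → (8,8) → (9,8) → (10,8) → (10,9) → (9,9) → (9,10) → (8,10) → (7,10)
Distance: 18 steps

Solution:

┌─┬───────────────┬───┐
│ │               │   │
│ │ ╷ ┌─────┬───┐ ╵ ╷ │
│ │ │ │     │   │   │ │
│ ╵ │ └─┐ ╷ │ ╷ ╵ ┌─┴─┤
│   │   │ │ │ │   │↱ ↓│
│ ┌─┼─╴ │ └─┤ ├─┬─┘ ╷ │
│ │ │   │   │ │ │A ↑│↓│
│ ╵ │ ╶─┴─┐ ╵ │ │ ┌─┘ │
│   │     │   │ │ │↓ ↲│
├─╴ └─┬─╴ │ ╶─┤ ╵ │ ┌─┤
│     │   │   │   │↓│ │
├─────┘ ┌─┴───┴───┤ │ │
│       │         │↓│ │
│ ╶─┐ ┌─┘ ┌───┬─╴ │ │ │
│   │ │   │   │   │↓│B│
├─╴ │ │ ┌─┘ ╶─┤ ┌─┘ │ │
│   │ │ │     │ │↓ ↲│↑│
│ ┌─┴─┤ └───┐ │ │ ┌─┘ │
│ │   │     │ │ │↓│↱ ↑│
│ ╵ ╷ └───╴ ╵ │ ╵ ╵ ╷ │
│   │         │  ↳ ↑│ │
└───┴─────────┴─────┴─┘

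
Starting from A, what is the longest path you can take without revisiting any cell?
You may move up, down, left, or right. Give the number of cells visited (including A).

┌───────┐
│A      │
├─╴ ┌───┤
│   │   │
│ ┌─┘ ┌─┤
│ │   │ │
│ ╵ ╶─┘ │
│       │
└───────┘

Finding longest simple path using DFS:
Start: (0, 0)
Longest path visits 11 cells
Path: A → right → down → left → down → down → right → up → right → up → right

Solution:

┌───────┐
│A ↓    │
├─╴ ┌───┤
│↓ ↲│↱ B│
│ ┌─┘ ┌─┤
│↓│↱ ↑│ │
│ ╵ ╶─┘ │
│↳ ↑    │
└───────┘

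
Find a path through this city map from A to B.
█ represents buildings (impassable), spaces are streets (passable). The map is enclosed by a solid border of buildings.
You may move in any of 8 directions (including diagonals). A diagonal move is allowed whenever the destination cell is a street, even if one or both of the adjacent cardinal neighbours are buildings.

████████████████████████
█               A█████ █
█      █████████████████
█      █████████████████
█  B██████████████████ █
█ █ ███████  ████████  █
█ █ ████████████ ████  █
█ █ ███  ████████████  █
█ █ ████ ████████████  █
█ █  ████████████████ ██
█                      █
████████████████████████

Finding the shortest path from A to B:
Movement: 8-directional
Path length: 13 steps
Directions: left → left → left → left → left → left → left → left → left → left → down-left → down-left → down-left

Solution:

████████████████████████
█     ↙←←←←←←←←←A█████ █
█    ↙ █████████████████
█   ↙  █████████████████
█  B██████████████████ █
█ █ ███████  ████████  █
█ █ ████████████ ████  █
█ █ ███  ████████████  █
█ █ ████ ████████████  █
█ █  ████████████████ ██
█                      █
████████████████████████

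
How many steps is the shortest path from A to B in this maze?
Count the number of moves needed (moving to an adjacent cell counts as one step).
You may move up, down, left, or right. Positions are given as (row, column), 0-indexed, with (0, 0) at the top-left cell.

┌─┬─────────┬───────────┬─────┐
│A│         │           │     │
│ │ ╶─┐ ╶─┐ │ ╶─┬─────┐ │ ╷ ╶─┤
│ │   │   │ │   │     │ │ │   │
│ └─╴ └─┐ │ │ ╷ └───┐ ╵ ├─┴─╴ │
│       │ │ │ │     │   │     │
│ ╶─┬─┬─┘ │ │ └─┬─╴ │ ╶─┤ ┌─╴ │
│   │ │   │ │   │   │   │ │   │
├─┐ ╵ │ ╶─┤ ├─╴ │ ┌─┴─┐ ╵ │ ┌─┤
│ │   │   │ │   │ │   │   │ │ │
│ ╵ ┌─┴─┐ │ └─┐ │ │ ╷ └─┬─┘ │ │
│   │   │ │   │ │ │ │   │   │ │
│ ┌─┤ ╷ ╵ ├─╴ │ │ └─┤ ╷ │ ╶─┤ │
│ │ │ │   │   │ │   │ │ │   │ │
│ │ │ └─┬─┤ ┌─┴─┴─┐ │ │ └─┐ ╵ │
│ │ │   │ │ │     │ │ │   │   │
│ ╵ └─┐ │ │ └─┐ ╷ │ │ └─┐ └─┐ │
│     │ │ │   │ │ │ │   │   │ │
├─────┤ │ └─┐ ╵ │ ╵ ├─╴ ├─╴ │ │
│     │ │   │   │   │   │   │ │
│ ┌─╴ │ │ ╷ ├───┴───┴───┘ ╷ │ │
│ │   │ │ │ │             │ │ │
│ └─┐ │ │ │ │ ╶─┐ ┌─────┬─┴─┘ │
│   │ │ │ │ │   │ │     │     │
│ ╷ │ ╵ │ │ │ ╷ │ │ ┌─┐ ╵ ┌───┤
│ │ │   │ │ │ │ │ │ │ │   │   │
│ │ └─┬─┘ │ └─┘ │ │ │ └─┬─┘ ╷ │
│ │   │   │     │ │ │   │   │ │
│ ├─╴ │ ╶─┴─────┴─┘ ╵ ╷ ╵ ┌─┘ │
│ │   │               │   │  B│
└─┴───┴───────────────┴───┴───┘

Using BFS to find shortest path:
Start: (0, 0), End: (14, 14)
Path found:
(0,0) → (1,0) → (2,0) → (2,1) → (2,2) → (1,2) → (1,1) → (0,1) → (0,2) → (0,3) → (0,4) → (0,5) → (1,5) → (2,5) → (3,5) → (4,5) → (5,5) → (5,6) → (6,6) → (6,5) → (7,5) → (8,5) → (8,6) → (9,6) → (9,7) → (8,7) → (7,7) → (7,8) → (8,8) → (9,8) → (9,9) → (8,9) → (7,9) → (6,9) → (6,8) → (5,8) → (4,8) → (3,8) → (3,9) → (2,9) → (2,8) → (2,7) → (1,7) → (1,6) → (0,6) → (0,7) → (0,8) → (0,9) → (0,10) → (0,11) → (1,11) → (2,11) → (2,10) → (3,10) → (3,11) → (4,11) → (4,12) → (3,12) → (2,12) → (2,13) → (2,14) → (3,14) → (3,13) → (4,13) → (5,13) → (5,12) → (6,12) → (6,13) → (7,13) → (7,14) → (8,14) → (9,14) → (10,14) → (11,14) → (11,13) → (11,12) → (12,12) → (12,11) → (11,11) → (11,10) → (11,9) → (12,9) → (13,9) → (14,9) → (14,10) → (13,10) → (13,11) → (14,11) → (14,12) → (13,12) → (13,13) → (12,13) → (12,14) → (13,14) → (14,14)
Number of steps: 94

Solution:

┌─┬─────────┬───────────┬─────┐
│A│↱ → → → ↓│↱ → → → → ↓│     │
│ │ ╶─┐ ╶─┐ │ ╶─┬─────┐ │ ╷ ╶─┤
│↓│↑ ↰│   │↓│↑ ↰│     │↓│ │   │
│ └─╴ └─┐ │ │ ╷ └───┐ ╵ ├─┴─╴ │
│↳ → ↑  │ │↓│ │↑ ← ↰│↓ ↲│↱ → ↓│
│ ╶─┬─┬─┘ │ │ └─┬─╴ │ ╶─┤ ┌─╴ │
│   │ │   │↓│   │↱ ↑│↳ ↓│↑│↓ ↲│
├─┐ ╵ │ ╶─┤ ├─╴ │ ┌─┴─┐ ╵ │ ┌─┤
│ │   │   │↓│   │↑│   │↳ ↑│↓│ │
│ ╵ ┌─┴─┐ │ └─┐ │ │ ╷ └─┬─┘ │ │
│   │   │ │↳ ↓│ │↑│ │   │↓ ↲│ │
│ ┌─┤ ╷ ╵ ├─╴ │ │ └─┤ ╷ │ ╶─┤ │
│ │ │ │   │↓ ↲│ │↑ ↰│ │ │↳ ↓│ │
│ │ │ └─┬─┤ ┌─┴─┴─┐ │ │ └─┐ ╵ │
│ │ │   │ │↓│  ↱ ↓│↑│ │   │↳ ↓│
│ ╵ └─┐ │ │ └─┐ ╷ │ │ └─┐ └─┐ │
│     │ │ │↳ ↓│↑│↓│↑│   │   │↓│
├─────┤ │ └─┐ ╵ │ ╵ ├─╴ ├─╴ │ │
│     │ │   │↳ ↑│↳ ↑│   │   │↓│
│ ┌─╴ │ │ ╷ ├───┴───┴───┘ ╷ │ │
│ │   │ │ │ │             │ │↓│
│ └─┐ │ │ │ │ ╶─┐ ┌─────┬─┴─┘ │
│   │ │ │ │ │   │ │↓ ← ↰│↓ ← ↲│
│ ╷ │ ╵ │ │ │ ╷ │ │ ┌─┐ ╵ ┌───┤
│ │ │   │ │ │ │ │ │↓│ │↑ ↲│↱ ↓│
│ │ └─┬─┘ │ └─┘ │ │ │ └─┬─┘ ╷ │
│ │   │   │     │ │↓│↱ ↓│↱ ↑│↓│
│ ├─╴ │ ╶─┴─────┴─┘ ╵ ╷ ╵ ┌─┘ │
│ │   │            ↳ ↑│↳ ↑│  B│
└─┴───┴───────────────┴───┴───┘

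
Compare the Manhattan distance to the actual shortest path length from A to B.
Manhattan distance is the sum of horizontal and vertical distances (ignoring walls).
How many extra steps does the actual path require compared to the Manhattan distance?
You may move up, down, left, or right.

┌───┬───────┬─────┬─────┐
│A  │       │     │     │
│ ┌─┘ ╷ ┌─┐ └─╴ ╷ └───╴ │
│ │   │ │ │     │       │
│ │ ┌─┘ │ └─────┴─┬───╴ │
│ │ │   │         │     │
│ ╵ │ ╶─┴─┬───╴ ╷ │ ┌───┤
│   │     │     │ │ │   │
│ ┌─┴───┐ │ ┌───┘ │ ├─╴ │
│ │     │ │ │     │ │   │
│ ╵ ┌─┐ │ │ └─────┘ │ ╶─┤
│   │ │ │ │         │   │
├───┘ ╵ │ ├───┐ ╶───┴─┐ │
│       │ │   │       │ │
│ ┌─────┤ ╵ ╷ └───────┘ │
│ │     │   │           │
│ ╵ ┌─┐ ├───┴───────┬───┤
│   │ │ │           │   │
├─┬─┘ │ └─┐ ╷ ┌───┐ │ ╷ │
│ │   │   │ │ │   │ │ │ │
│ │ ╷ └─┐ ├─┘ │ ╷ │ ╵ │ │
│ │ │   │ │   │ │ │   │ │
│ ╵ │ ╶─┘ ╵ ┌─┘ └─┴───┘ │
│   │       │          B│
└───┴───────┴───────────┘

Manhattan distance: |11 - 0| + |11 - 0| = 22
Actual path length: 42
Extra steps: 42 - 22 = 20

Solution:

┌───┬───────┬─────┬─────┐
│A  │       │     │     │
│ ┌─┘ ╷ ┌─┐ └─╴ ╷ └───╴ │
│↓│   │ │ │     │       │
│ │ ┌─┘ │ └─────┴─┬───╴ │
│↓│ │   │         │     │
│ ╵ │ ╶─┴─┬───╴ ╷ │ ┌───┤
│↓  │     │     │ │ │   │
│ ┌─┴───┐ │ ┌───┘ │ ├─╴ │
│↓│↱ → ↓│ │ │     │ │   │
│ ╵ ┌─┐ │ │ └─────┘ │ ╶─┤
│↳ ↑│ │↓│ │         │   │
├───┘ ╵ │ ├───┐ ╶───┴─┐ │
│↓ ← ← ↲│ │   │       │ │
│ ┌─────┤ ╵ ╷ └───────┘ │
│↓│↱ → ↓│   │           │
│ ╵ ┌─┐ ├───┴───────┬───┤
│↳ ↑│ │↓│    ↱ → → ↓│↱ ↓│
├─┬─┘ │ └─┐ ╷ ┌───┐ │ ╷ │
│ │   │↳ ↓│ │↑│   │↓│↑│↓│
│ │ ╷ └─┐ ├─┘ │ ╷ │ ╵ │ │
│ │ │   │↓│↱ ↑│ │ │↳ ↑│↓│
│ ╵ │ ╶─┘ ╵ ┌─┘ └─┴───┘ │
│   │    ↳ ↑│          B│
└───┴───────┴───────────┘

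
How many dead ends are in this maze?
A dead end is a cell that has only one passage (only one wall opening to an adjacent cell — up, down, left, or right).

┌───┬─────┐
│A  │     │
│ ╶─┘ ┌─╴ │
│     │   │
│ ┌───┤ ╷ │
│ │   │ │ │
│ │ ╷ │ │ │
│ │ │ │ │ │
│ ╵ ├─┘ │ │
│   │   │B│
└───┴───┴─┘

Checking each cell for number of passages:

Dead ends found at positions:
  (0, 1)
  (3, 2)
  (4, 2)
  (4, 4)
Total dead ends: 4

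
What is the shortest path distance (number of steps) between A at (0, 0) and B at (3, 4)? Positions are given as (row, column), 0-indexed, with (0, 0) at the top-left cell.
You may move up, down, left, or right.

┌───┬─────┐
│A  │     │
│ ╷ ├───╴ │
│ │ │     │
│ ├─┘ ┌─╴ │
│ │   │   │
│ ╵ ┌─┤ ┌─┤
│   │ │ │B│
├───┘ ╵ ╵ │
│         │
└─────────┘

Finding path from (0, 0) to (3, 4):
Path: (0,0) → (1,0) → (2,0) → (3,0) → (3,1) → (2,1) → (2,2) → (1,2) → (1,3) → (1,4) → (2,4) → (2,3) → (3,3) → (4,3) → (4,4) → (3,4)
Distance: 15 steps

Solution:

┌───┬─────┐
│A  │     │
│ ╷ ├───╴ │
│↓│ │↱ → ↓│
│ ├─┘ ┌─╴ │
│↓│↱ ↑│↓ ↲│
│ ╵ ┌─┤ ┌─┤
│↳ ↑│ │↓│B│
├───┘ ╵ ╵ │
│      ↳ ↑│
└─────────┘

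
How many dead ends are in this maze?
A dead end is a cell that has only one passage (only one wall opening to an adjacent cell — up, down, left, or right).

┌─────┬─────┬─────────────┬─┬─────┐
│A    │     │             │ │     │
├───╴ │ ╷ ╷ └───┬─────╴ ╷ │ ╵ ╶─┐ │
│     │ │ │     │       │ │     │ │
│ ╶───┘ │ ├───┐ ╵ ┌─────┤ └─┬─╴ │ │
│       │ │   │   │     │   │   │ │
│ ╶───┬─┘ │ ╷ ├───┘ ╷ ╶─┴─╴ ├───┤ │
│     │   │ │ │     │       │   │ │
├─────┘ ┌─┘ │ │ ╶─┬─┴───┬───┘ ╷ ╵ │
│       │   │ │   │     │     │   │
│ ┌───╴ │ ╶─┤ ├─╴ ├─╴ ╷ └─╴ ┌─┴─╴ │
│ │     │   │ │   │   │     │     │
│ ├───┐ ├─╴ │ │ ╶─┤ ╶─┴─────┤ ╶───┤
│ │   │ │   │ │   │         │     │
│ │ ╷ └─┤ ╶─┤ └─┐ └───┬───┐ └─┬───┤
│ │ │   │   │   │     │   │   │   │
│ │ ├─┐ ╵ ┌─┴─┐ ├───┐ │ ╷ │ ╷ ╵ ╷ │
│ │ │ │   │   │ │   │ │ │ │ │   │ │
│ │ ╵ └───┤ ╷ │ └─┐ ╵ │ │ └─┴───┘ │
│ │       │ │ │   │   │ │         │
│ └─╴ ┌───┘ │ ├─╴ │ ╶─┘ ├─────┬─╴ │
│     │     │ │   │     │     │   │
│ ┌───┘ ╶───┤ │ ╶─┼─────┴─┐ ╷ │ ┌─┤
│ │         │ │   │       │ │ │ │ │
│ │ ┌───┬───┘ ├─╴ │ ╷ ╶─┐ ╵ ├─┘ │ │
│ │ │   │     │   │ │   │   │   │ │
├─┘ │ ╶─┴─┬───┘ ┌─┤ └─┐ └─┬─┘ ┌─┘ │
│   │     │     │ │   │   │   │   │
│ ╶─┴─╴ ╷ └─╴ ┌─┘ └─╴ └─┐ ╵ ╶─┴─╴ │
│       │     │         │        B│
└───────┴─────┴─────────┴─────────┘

Checking each cell for number of passages:

Dead ends found at positions:
  (0, 0)
  (0, 6)
  (0, 13)
  (2, 11)
  (2, 14)
  (3, 2)
  (4, 9)
  (4, 12)
  (5, 1)
  (6, 3)
  (6, 16)
  (7, 5)
  (8, 2)
  (8, 8)
  (8, 13)
  (9, 4)
  (10, 12)
  (11, 5)
  (11, 14)
  (11, 16)
  (12, 0)
  (12, 3)
  (12, 4)
  (13, 5)
  (13, 8)
  (13, 15)
  (14, 7)
  (14, 11)
Total dead ends: 28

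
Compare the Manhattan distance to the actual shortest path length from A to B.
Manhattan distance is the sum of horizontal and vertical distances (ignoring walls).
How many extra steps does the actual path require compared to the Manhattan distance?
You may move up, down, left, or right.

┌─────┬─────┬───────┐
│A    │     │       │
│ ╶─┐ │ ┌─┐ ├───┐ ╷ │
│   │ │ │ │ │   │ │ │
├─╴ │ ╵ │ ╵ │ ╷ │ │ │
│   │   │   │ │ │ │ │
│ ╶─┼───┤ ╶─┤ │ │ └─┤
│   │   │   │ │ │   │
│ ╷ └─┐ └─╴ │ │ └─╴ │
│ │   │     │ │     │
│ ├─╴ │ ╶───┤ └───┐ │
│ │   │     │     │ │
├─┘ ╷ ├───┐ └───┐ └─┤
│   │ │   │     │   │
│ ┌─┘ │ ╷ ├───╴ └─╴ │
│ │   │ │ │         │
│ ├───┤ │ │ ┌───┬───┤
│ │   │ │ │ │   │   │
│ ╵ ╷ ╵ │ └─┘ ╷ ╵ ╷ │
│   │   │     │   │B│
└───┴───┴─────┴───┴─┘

Manhattan distance: |9 - 0| + |9 - 0| = 18
Actual path length: 36
Extra steps: 36 - 18 = 18

Solution:

┌─────┬─────┬───────┐
│A    │     │       │
│ ╶─┐ │ ┌─┐ ├───┐ ╷ │
│↳ ↓│ │ │ │ │   │ │ │
├─╴ │ ╵ │ ╵ │ ╷ │ │ │
│↓ ↲│   │   │ │ │ │ │
│ ╶─┼───┤ ╶─┤ │ │ └─┤
│↳ ↓│   │   │ │ │   │
│ ╷ └─┐ └─╴ │ │ └─╴ │
│ │↳ ↓│     │ │     │
│ ├─╴ │ ╶───┤ └───┐ │
│ │↓ ↲│     │     │ │
├─┘ ╷ ├───┐ └───┐ └─┤
│↓ ↲│ │↱ ↓│     │   │
│ ┌─┘ │ ╷ ├───╴ └─╴ │
│↓│   │↑│↓│         │
│ ├───┤ │ │ ┌───┬───┤
│↓│↱ ↓│↑│↓│ │↱ ↓│↱ ↓│
│ ╵ ╷ ╵ │ └─┘ ╷ ╵ ╷ │
│↳ ↑│↳ ↑│↳ → ↑│↳ ↑│B│
└───┴───┴─────┴───┴─┘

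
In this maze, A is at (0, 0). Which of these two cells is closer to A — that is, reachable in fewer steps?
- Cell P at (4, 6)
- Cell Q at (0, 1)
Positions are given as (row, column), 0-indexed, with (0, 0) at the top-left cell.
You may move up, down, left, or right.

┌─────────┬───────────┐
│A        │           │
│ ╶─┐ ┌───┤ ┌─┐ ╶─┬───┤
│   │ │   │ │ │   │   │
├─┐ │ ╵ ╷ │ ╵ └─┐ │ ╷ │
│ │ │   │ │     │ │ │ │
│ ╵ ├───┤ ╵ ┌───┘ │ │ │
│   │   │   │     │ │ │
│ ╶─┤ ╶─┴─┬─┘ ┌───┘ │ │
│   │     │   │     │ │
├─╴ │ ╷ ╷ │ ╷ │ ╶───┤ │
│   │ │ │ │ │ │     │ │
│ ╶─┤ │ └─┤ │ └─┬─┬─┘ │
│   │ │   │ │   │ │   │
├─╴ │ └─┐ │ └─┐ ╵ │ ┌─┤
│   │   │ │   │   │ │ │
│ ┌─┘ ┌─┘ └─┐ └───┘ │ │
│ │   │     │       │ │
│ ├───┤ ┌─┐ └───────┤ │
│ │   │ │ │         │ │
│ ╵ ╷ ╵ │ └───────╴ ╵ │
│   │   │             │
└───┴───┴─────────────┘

Shortest path A → P at (4, 6): 22 steps
Shortest path A → Q at (0, 1): 1 steps

Q is closer (1 steps vs 22 steps).

Path to P:

┌─────────┬───────────┐
│A → ↓    │↱ → ↓      │
│ ╶─┐ ┌───┤ ┌─┐ ╶─┬───┤
│   │↓│↱ ↓│↑│ │↳ ↓│   │
├─┐ │ ╵ ╷ │ ╵ └─┐ │ ╷ │
│ │ │↳ ↑│↓│↑    │↓│ │ │
│ ╵ ├───┤ ╵ ┌───┘ │ │ │
│   │   │↳ ↑│↓ ← ↲│ │ │
│ ╶─┤ ╶─┴─┬─┘ ┌───┘ │ │
│   │     │  P│     │ │
├─╴ │ ╷ ╷ │ ╷ │ ╶───┤ │
│   │ │ │ │ │ │     │ │
│ ╶─┤ │ └─┤ │ └─┬─┬─┘ │
│   │ │   │ │   │ │   │
├─╴ │ └─┐ │ └─┐ ╵ │ ┌─┤
│   │   │ │   │   │ │ │
│ ┌─┘ ┌─┘ └─┐ └───┘ │ │
│ │   │     │       │ │
│ ├───┤ ┌─┐ └───────┤ │
│ │   │ │ │         │ │
│ ╵ ╷ ╵ │ └───────╴ ╵ │
│   │   │             │
└───┴───┴─────────────┘

Path to Q:

┌─────────┬───────────┐
│A Q      │           │
│ ╶─┐ ┌───┤ ┌─┐ ╶─┬───┤
│   │ │   │ │ │   │   │
├─┐ │ ╵ ╷ │ ╵ └─┐ │ ╷ │
│ │ │   │ │     │ │ │ │
│ ╵ ├───┤ ╵ ┌───┘ │ │ │
│   │   │   │     │ │ │
│ ╶─┤ ╶─┴─┬─┘ ┌───┘ │ │
│   │     │   │     │ │
├─╴ │ ╷ ╷ │ ╷ │ ╶───┤ │
│   │ │ │ │ │ │     │ │
│ ╶─┤ │ └─┤ │ └─┬─┬─┘ │
│   │ │   │ │   │ │   │
├─╴ │ └─┐ │ └─┐ ╵ │ ┌─┤
│   │   │ │   │   │ │ │
│ ┌─┘ ┌─┘ └─┐ └───┘ │ │
│ │   │     │       │ │
│ ├───┤ ┌─┐ └───────┤ │
│ │   │ │ │         │ │
│ ╵ ╷ ╵ │ └───────╴ ╵ │
│   │   │             │
└───┴───┴─────────────┘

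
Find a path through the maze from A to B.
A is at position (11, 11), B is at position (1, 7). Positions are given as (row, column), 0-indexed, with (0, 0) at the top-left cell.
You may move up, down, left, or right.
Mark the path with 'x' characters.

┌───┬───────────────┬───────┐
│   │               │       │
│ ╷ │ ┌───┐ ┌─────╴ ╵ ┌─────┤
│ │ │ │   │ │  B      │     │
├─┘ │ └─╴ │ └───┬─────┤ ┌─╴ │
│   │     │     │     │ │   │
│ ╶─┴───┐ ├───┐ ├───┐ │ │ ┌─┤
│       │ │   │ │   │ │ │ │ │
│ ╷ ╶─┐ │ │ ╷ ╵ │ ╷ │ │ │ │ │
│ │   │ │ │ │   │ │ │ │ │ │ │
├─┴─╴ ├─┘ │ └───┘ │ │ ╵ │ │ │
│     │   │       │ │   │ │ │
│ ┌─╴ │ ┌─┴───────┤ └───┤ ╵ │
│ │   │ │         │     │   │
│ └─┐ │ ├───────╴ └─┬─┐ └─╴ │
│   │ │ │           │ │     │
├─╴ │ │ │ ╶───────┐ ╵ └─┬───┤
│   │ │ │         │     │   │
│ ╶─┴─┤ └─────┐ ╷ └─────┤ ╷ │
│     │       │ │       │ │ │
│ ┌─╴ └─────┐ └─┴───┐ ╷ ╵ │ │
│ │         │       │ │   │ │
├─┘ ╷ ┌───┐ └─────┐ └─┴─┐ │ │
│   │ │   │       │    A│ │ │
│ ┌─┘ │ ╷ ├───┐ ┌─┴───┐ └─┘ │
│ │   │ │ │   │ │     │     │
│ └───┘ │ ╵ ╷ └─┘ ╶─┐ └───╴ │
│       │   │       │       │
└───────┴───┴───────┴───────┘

Finding the shortest path from (11, 11) to (1, 7):
Path length: 32 steps
Directions: left → left → up → left → left → left → up → left → left → left → up → up → up → up → right → up → up → up → left → left → up → up → right → right → right → right → right → right → right → down → left → left

Solution:

┌───┬───────────────┬───────┐
│   │x x x x x x x x│       │
│ ╷ │ ┌───┐ ┌─────╴ ╵ ┌─────┤
│ │ │x│   │ │  B x x  │     │
├─┘ │ └─╴ │ └───┬─────┤ ┌─╴ │
│   │x x x│     │     │ │   │
│ ╶─┴───┐ ├───┐ ├───┐ │ │ ┌─┤
│       │x│   │ │   │ │ │ │ │
│ ╷ ╶─┐ │ │ ╷ ╵ │ ╷ │ │ │ │ │
│ │   │ │x│ │   │ │ │ │ │ │ │
├─┴─╴ ├─┘ │ └───┘ │ │ ╵ │ │ │
│     │x x│       │ │   │ │ │
│ ┌─╴ │ ┌─┴───────┤ └───┤ ╵ │
│ │   │x│         │     │   │
│ └─┐ │ ├───────╴ └─┬─┐ └─╴ │
│   │ │x│           │ │     │
├─╴ │ │ │ ╶───────┐ ╵ └─┬───┤
│   │ │x│         │     │   │
│ ╶─┴─┤ └─────┐ ╷ └─────┤ ╷ │
│     │x x x x│ │       │ │ │
│ ┌─╴ └─────┐ └─┴───┐ ╷ ╵ │ │
│ │         │x x x x│ │   │ │
├─┘ ╷ ┌───┐ └─────┐ └─┴─┐ │ │
│   │ │   │       │x x A│ │ │
│ ┌─┘ │ ╷ ├───┐ ┌─┴───┐ └─┘ │
│ │   │ │ │   │ │     │     │
│ └───┘ │ ╵ ╷ └─┘ ╶─┐ └───╴ │
│       │   │       │       │
└───────┴───┴───────┴───────┘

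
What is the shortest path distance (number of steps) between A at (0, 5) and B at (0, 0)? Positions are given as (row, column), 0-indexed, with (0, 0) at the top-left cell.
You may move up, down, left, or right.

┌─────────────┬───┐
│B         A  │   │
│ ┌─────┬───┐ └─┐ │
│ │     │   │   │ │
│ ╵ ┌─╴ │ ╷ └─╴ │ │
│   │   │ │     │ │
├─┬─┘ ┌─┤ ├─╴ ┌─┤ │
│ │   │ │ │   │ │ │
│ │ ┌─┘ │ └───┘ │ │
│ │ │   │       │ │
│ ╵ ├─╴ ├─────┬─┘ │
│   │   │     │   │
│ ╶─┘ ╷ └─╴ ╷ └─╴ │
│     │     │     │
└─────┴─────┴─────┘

Finding path from (0, 5) to (0, 0):
Path: (0,5) → (0,4) → (0,3) → (0,2) → (0,1) → (0,0)
Distance: 5 steps

Solution:

┌─────────────┬───┐
│B ← ← ← ← A  │   │
│ ┌─────┬───┐ └─┐ │
│ │     │   │   │ │
│ ╵ ┌─╴ │ ╷ └─╴ │ │
│   │   │ │     │ │
├─┬─┘ ┌─┤ ├─╴ ┌─┤ │
│ │   │ │ │   │ │ │
│ │ ┌─┘ │ └───┘ │ │
│ │ │   │       │ │
│ ╵ ├─╴ ├─────┬─┘ │
│   │   │     │   │
│ ╶─┘ ╷ └─╴ ╷ └─╴ │
│     │     │     │
└─────┴─────┴─────┘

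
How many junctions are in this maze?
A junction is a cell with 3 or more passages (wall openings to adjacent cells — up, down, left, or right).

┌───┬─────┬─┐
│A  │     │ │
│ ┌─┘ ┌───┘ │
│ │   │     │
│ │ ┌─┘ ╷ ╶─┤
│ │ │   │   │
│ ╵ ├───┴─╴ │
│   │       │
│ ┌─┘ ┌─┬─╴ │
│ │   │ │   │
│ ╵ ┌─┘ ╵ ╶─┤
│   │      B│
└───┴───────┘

Checking each cell for number of passages:

Junctions found (3+ passages):
  (1, 4): 3 passages
  (3, 0): 3 passages
  (3, 5): 3 passages
  (5, 3): 3 passages
  (5, 4): 3 passages
Total junctions: 5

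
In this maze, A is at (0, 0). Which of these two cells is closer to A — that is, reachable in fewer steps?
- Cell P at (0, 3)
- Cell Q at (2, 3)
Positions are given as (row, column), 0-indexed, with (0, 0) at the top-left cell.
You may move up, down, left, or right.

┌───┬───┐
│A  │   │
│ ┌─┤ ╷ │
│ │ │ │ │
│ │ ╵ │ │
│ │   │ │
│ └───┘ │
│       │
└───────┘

Shortest path A → P at (0, 3): 9 steps
Shortest path A → Q at (2, 3): 7 steps

Q is closer (7 steps vs 9 steps).

Path to P:

┌───┬───┐
│A  │  P│
│ ┌─┤ ╷ │
│↓│ │ │↑│
│ │ ╵ │ │
│↓│   │↑│
│ └───┘ │
│↳ → → ↑│
└───────┘

Path to Q:

┌───┬───┐
│A  │   │
│ ┌─┤ ╷ │
│↓│ │ │ │
│ │ ╵ │ │
│↓│   │Q│
│ └───┘ │
│↳ → → ↑│
└───────┘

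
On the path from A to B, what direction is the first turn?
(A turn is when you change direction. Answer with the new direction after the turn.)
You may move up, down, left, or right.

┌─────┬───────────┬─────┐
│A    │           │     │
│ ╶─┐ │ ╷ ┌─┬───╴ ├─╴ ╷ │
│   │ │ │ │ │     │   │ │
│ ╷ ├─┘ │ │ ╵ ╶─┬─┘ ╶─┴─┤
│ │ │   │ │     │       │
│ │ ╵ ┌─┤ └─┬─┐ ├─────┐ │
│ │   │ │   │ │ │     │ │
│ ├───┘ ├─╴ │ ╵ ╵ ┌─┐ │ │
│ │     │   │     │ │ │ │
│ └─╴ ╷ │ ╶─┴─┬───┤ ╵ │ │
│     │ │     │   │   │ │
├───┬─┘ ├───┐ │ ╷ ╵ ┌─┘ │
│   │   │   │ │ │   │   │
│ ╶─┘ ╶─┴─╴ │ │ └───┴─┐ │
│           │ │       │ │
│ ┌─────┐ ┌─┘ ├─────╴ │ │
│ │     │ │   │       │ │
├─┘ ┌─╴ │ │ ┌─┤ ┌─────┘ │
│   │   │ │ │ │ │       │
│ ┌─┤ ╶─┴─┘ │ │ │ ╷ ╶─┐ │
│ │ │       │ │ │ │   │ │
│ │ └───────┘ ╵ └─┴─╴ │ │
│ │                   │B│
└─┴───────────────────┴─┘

Directions: down, right, down, down, right, up, right, up, up, right, right, right, right, right, down, left, left, down, right, down, down, right, up, right, right, down, down, left, down, left, up, left, down, down, right, right, right, down, left, left, left, down, down, down, right, right, right, up, left, up, right, right, down, down
First turn direction: right

Solution:

┌─────┬───────────┬─────┐
│A    │↱ → → → → ↓│     │
│ ╶─┐ │ ╷ ┌─┬───╴ ├─╴ ╷ │
│↳ ↓│ │↑│ │ │↓ ← ↲│   │ │
│ ╷ ├─┘ │ │ ╵ ╶─┬─┘ ╶─┴─┤
│ │↓│↱ ↑│ │  ↳ ↓│       │
│ │ ╵ ┌─┤ └─┬─┐ ├─────┐ │
│ │↳ ↑│ │   │ │↓│↱ → ↓│ │
│ ├───┘ ├─╴ │ ╵ ╵ ┌─┐ │ │
│ │     │   │  ↳ ↑│ │↓│ │
│ └─╴ ╷ │ ╶─┴─┬───┤ ╵ │ │
│     │ │     │↓ ↰│↓ ↲│ │
├───┬─┘ ├───┐ │ ╷ ╵ ┌─┘ │
│   │   │   │ │↓│↑ ↲│   │
│ ╶─┘ ╶─┴─╴ │ │ └───┴─┐ │
│           │ │↳ → → ↓│ │
│ ┌─────┐ ┌─┘ ├─────╴ │ │
│ │     │ │   │↓ ← ← ↲│ │
├─┘ ┌─╴ │ │ ┌─┤ ┌─────┘ │
│   │   │ │ │ │↓│  ↱ → ↓│
│ ┌─┤ ╶─┴─┘ │ │ │ ╷ ╶─┐ │
│ │ │       │ │↓│ │↑ ↰│↓│
│ │ └───────┘ ╵ └─┴─╴ │ │
│ │            ↳ → → ↑│B│
└─┴───────────────────┴─┘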